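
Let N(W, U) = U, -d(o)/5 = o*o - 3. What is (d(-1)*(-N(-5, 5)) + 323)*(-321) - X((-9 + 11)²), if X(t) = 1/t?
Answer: -350533/4 ≈ -87633.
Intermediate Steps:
d(o) = 15 - 5*o² (d(o) = -5*(o*o - 3) = -5*(o² - 3) = -5*(-3 + o²) = 15 - 5*o²)
(d(-1)*(-N(-5, 5)) + 323)*(-321) - X((-9 + 11)²) = ((15 - 5*(-1)²)*(-1*5) + 323)*(-321) - 1/((-9 + 11)²) = ((15 - 5*1)*(-5) + 323)*(-321) - 1/(2²) = ((15 - 5)*(-5) + 323)*(-321) - 1/4 = (10*(-5) + 323)*(-321) - 1*¼ = (-50 + 323)*(-321) - ¼ = 273*(-321) - ¼ = -87633 - ¼ = -350533/4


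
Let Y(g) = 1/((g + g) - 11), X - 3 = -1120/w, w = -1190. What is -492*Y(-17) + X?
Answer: 3793/255 ≈ 14.875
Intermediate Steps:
X = 67/17 (X = 3 - 1120/(-1190) = 3 - 1120*(-1/1190) = 3 + 16/17 = 67/17 ≈ 3.9412)
Y(g) = 1/(-11 + 2*g) (Y(g) = 1/(2*g - 11) = 1/(-11 + 2*g))
-492*Y(-17) + X = -492/(-11 + 2*(-17)) + 67/17 = -492/(-11 - 34) + 67/17 = -492/(-45) + 67/17 = -492*(-1/45) + 67/17 = 164/15 + 67/17 = 3793/255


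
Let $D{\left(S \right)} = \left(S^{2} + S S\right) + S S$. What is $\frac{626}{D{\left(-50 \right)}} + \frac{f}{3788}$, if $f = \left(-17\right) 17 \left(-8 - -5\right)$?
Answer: $\frac{2218447}{7102500} \approx 0.31235$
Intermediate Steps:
$f = 867$ ($f = - 289 \left(-8 + 5\right) = \left(-289\right) \left(-3\right) = 867$)
$D{\left(S \right)} = 3 S^{2}$ ($D{\left(S \right)} = \left(S^{2} + S^{2}\right) + S^{2} = 2 S^{2} + S^{2} = 3 S^{2}$)
$\frac{626}{D{\left(-50 \right)}} + \frac{f}{3788} = \frac{626}{3 \left(-50\right)^{2}} + \frac{867}{3788} = \frac{626}{3 \cdot 2500} + 867 \cdot \frac{1}{3788} = \frac{626}{7500} + \frac{867}{3788} = 626 \cdot \frac{1}{7500} + \frac{867}{3788} = \frac{313}{3750} + \frac{867}{3788} = \frac{2218447}{7102500}$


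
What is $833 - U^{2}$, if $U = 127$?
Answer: $-15296$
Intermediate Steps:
$833 - U^{2} = 833 - 127^{2} = 833 - 16129 = -15296$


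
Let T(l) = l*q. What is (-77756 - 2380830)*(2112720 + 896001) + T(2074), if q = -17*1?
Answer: -7397199363764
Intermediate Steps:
q = -17
T(l) = -17*l (T(l) = l*(-17) = -17*l)
(-77756 - 2380830)*(2112720 + 896001) + T(2074) = (-77756 - 2380830)*(2112720 + 896001) - 17*2074 = -2458586*3008721 - 35258 = -7397199328506 - 35258 = -7397199363764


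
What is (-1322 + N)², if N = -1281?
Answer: 6775609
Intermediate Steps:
(-1322 + N)² = (-1322 - 1281)² = (-2603)² = 6775609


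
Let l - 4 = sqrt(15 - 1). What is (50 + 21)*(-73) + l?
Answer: -5179 + sqrt(14) ≈ -5175.3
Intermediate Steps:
l = 4 + sqrt(14) (l = 4 + sqrt(15 - 1) = 4 + sqrt(14) ≈ 7.7417)
(50 + 21)*(-73) + l = (50 + 21)*(-73) + (4 + sqrt(14)) = 71*(-73) + (4 + sqrt(14)) = -5183 + (4 + sqrt(14)) = -5179 + sqrt(14)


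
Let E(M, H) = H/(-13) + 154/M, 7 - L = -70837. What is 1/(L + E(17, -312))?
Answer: 17/1204910 ≈ 1.4109e-5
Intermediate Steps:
L = 70844 (L = 7 - 1*(-70837) = 7 + 70837 = 70844)
E(M, H) = 154/M - H/13 (E(M, H) = H*(-1/13) + 154/M = -H/13 + 154/M = 154/M - H/13)
1/(L + E(17, -312)) = 1/(70844 + (154/17 - 1/13*(-312))) = 1/(70844 + (154*(1/17) + 24)) = 1/(70844 + (154/17 + 24)) = 1/(70844 + 562/17) = 1/(1204910/17) = 17/1204910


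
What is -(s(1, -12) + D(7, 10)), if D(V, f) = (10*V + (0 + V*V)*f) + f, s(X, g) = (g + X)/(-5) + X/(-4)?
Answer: -11439/20 ≈ -571.95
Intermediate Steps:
s(X, g) = -9*X/20 - g/5 (s(X, g) = (X + g)*(-⅕) + X*(-¼) = (-X/5 - g/5) - X/4 = -9*X/20 - g/5)
D(V, f) = f + 10*V + f*V² (D(V, f) = (10*V + (0 + V²)*f) + f = (10*V + V²*f) + f = (10*V + f*V²) + f = f + 10*V + f*V²)
-(s(1, -12) + D(7, 10)) = -((-9/20*1 - ⅕*(-12)) + (10 + 10*7 + 10*7²)) = -((-9/20 + 12/5) + (10 + 70 + 10*49)) = -(39/20 + (10 + 70 + 490)) = -(39/20 + 570) = -1*11439/20 = -11439/20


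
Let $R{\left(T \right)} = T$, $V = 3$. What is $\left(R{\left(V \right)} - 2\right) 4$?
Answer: $4$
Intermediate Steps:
$\left(R{\left(V \right)} - 2\right) 4 = \left(3 - 2\right) 4 = 1 \cdot 4 = 4$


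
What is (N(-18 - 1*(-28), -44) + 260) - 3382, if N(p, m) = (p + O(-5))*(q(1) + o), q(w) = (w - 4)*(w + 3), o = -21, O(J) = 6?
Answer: -3650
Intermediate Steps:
q(w) = (-4 + w)*(3 + w)
N(p, m) = -198 - 33*p (N(p, m) = (p + 6)*((-12 + 1² - 1*1) - 21) = (6 + p)*((-12 + 1 - 1) - 21) = (6 + p)*(-12 - 21) = (6 + p)*(-33) = -198 - 33*p)
(N(-18 - 1*(-28), -44) + 260) - 3382 = ((-198 - 33*(-18 - 1*(-28))) + 260) - 3382 = ((-198 - 33*(-18 + 28)) + 260) - 3382 = ((-198 - 33*10) + 260) - 3382 = ((-198 - 330) + 260) - 3382 = (-528 + 260) - 3382 = -268 - 3382 = -3650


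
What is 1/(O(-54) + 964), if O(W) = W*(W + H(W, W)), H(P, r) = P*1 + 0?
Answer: 1/6796 ≈ 0.00014715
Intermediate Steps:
H(P, r) = P (H(P, r) = P + 0 = P)
O(W) = 2*W**2 (O(W) = W*(W + W) = W*(2*W) = 2*W**2)
1/(O(-54) + 964) = 1/(2*(-54)**2 + 964) = 1/(2*2916 + 964) = 1/(5832 + 964) = 1/6796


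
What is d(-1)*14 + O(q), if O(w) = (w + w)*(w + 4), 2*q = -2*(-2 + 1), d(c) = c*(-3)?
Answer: 52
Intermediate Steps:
d(c) = -3*c
q = 1 (q = (-2*(-2 + 1))/2 = (-2*(-1))/2 = (1/2)*2 = 1)
O(w) = 2*w*(4 + w) (O(w) = (2*w)*(4 + w) = 2*w*(4 + w))
d(-1)*14 + O(q) = -3*(-1)*14 + 2*1*(4 + 1) = 3*14 + 2*1*5 = 42 + 10 = 52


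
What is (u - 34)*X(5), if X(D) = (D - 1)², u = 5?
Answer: -464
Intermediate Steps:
X(D) = (-1 + D)²
(u - 34)*X(5) = (5 - 34)*(-1 + 5)² = -29*4² = -29*16 = -464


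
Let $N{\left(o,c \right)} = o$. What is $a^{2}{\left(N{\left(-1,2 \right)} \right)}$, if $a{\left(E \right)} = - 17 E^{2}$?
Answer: $289$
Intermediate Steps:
$a^{2}{\left(N{\left(-1,2 \right)} \right)} = \left(- 17 \left(-1\right)^{2}\right)^{2} = \left(\left(-17\right) 1\right)^{2} = \left(-17\right)^{2} = 289$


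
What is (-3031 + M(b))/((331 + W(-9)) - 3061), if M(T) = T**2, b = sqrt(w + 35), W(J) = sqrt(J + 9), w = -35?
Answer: 433/390 ≈ 1.1103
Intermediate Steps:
W(J) = sqrt(9 + J)
b = 0 (b = sqrt(-35 + 35) = sqrt(0) = 0)
(-3031 + M(b))/((331 + W(-9)) - 3061) = (-3031 + 0**2)/((331 + sqrt(9 - 9)) - 3061) = (-3031 + 0)/((331 + sqrt(0)) - 3061) = -3031/((331 + 0) - 3061) = -3031/(331 - 3061) = -3031/(-2730) = -3031*(-1/2730) = 433/390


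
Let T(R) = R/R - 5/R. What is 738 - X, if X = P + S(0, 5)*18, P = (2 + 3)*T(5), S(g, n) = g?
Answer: 738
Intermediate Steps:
T(R) = 1 - 5/R
P = 0 (P = (2 + 3)*((-5 + 5)/5) = 5*((⅕)*0) = 5*0 = 0)
X = 0 (X = 0 + 0*18 = 0 + 0 = 0)
738 - X = 738 - 1*0 = 738 + 0 = 738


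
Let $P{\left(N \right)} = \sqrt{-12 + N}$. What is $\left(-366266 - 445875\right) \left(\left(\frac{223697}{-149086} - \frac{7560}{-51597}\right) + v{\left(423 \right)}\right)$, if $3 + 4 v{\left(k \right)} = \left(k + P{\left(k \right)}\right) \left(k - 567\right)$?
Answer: $\frac{20547913481344403}{1661244} + 29237076 \sqrt{411} \approx 1.2962 \cdot 10^{10}$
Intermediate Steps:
$v{\left(k \right)} = - \frac{3}{4} + \frac{\left(-567 + k\right) \left(k + \sqrt{-12 + k}\right)}{4}$ ($v{\left(k \right)} = - \frac{3}{4} + \frac{\left(k + \sqrt{-12 + k}\right) \left(k - 567\right)}{4} = - \frac{3}{4} + \frac{\left(k + \sqrt{-12 + k}\right) \left(-567 + k\right)}{4} = - \frac{3}{4} + \frac{\left(-567 + k\right) \left(k + \sqrt{-12 + k}\right)}{4}$)
$\left(-366266 - 445875\right) \left(\left(\frac{223697}{-149086} - \frac{7560}{-51597}\right) + v{\left(423 \right)}\right) = \left(-366266 - 445875\right) \left(\left(\frac{223697}{-149086} - \frac{7560}{-51597}\right) - \left(59961 - \frac{178929}{4} + 36 \sqrt{-12 + 423}\right)\right) = - 812141 \left(\left(223697 \left(- \frac{1}{149086}\right) - - \frac{40}{273}\right) - \left(\frac{60915}{4} + 36 \sqrt{411}\right)\right) = - 812141 \left(\left(- \frac{223697}{149086} + \frac{40}{273}\right) - \left(\frac{60915}{4} + 36 \sqrt{411}\right)\right) = - 812141 \left(- \frac{1124609}{830622} - \left(\frac{60915}{4} + 36 \sqrt{411}\right)\right) = - 812141 \left(- \frac{25300918783}{1661244} - 36 \sqrt{411}\right) = \frac{20547913481344403}{1661244} + 29237076 \sqrt{411}$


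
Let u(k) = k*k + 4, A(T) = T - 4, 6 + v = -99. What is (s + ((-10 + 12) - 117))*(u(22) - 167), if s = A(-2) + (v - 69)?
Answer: -94695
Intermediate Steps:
v = -105 (v = -6 - 99 = -105)
A(T) = -4 + T
s = -180 (s = (-4 - 2) + (-105 - 69) = -6 - 174 = -180)
u(k) = 4 + k² (u(k) = k² + 4 = 4 + k²)
(s + ((-10 + 12) - 117))*(u(22) - 167) = (-180 + ((-10 + 12) - 117))*((4 + 22²) - 167) = (-180 + (2 - 117))*((4 + 484) - 167) = (-180 - 115)*(488 - 167) = -295*321 = -94695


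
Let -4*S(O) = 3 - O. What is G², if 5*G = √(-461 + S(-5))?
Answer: -463/25 ≈ -18.520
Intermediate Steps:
S(O) = -¾ + O/4 (S(O) = -(3 - O)/4 = -¾ + O/4)
G = I*√463/5 (G = √(-461 + (-¾ + (¼)*(-5)))/5 = √(-461 + (-¾ - 5/4))/5 = √(-461 - 2)/5 = √(-463)/5 = (I*√463)/5 = I*√463/5 ≈ 4.3035*I)
G² = (I*√463/5)² = -463/25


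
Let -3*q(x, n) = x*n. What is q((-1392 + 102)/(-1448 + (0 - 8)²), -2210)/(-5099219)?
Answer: -237575/1764329774 ≈ -0.00013465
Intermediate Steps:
q(x, n) = -n*x/3 (q(x, n) = -x*n/3 = -n*x/3)
q((-1392 + 102)/(-1448 + (0 - 8)²), -2210)/(-5099219) = -⅓*(-2210)*(-1392 + 102)/(-1448 + (0 - 8)²)/(-5099219) = -⅓*(-2210)*(-1290/(-1448 + (-8)²))*(-1/5099219) = -⅓*(-2210)*(-1290/(-1448 + 64))*(-1/5099219) = -⅓*(-2210)*(-1290/(-1384))*(-1/5099219) = -⅓*(-2210)*(-1290*(-1/1384))*(-1/5099219) = -⅓*(-2210)*645/692*(-1/5099219) = (237575/346)*(-1/5099219) = -237575/1764329774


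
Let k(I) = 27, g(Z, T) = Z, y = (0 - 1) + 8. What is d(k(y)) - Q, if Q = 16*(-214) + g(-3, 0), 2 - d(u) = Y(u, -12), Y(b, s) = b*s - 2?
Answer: 3755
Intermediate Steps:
Y(b, s) = -2 + b*s
y = 7 (y = -1 + 8 = 7)
d(u) = 4 + 12*u (d(u) = 2 - (-2 + u*(-12)) = 2 - (-2 - 12*u) = 2 + (2 + 12*u) = 4 + 12*u)
Q = -3427 (Q = 16*(-214) - 3 = -3424 - 3 = -3427)
d(k(y)) - Q = (4 + 12*27) - 1*(-3427) = (4 + 324) + 3427 = 328 + 3427 = 3755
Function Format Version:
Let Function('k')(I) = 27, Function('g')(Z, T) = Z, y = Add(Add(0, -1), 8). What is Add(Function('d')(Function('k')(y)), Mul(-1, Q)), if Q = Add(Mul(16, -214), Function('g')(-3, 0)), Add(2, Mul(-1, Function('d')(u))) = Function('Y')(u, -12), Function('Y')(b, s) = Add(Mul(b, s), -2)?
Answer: 3755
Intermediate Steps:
Function('Y')(b, s) = Add(-2, Mul(b, s))
y = 7 (y = Add(-1, 8) = 7)
Function('d')(u) = Add(4, Mul(12, u)) (Function('d')(u) = Add(2, Mul(-1, Add(-2, Mul(u, -12)))) = Add(2, Mul(-1, Add(-2, Mul(-12, u)))) = Add(2, Add(2, Mul(12, u))) = Add(4, Mul(12, u)))
Q = -3427 (Q = Add(Mul(16, -214), -3) = Add(-3424, -3) = -3427)
Add(Function('d')(Function('k')(y)), Mul(-1, Q)) = Add(Add(4, Mul(12, 27)), Mul(-1, -3427)) = Add(Add(4, 324), 3427) = Add(328, 3427) = 3755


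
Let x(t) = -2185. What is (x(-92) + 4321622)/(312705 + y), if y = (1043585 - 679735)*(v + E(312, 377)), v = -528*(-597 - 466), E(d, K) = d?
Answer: 4319437/204329740305 ≈ 2.1140e-5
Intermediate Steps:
v = 561264 (v = -528*(-1063) = 561264)
y = 204329427600 (y = (1043585 - 679735)*(561264 + 312) = 363850*561576 = 204329427600)
(x(-92) + 4321622)/(312705 + y) = (-2185 + 4321622)/(312705 + 204329427600) = 4319437/204329740305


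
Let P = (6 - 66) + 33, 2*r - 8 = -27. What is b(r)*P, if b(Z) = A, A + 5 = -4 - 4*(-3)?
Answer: -81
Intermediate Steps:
r = -19/2 (r = 4 + (½)*(-27) = 4 - 27/2 = -19/2 ≈ -9.5000)
A = 3 (A = -5 + (-4 - 4*(-3)) = -5 + (-4 + 12) = -5 + 8 = 3)
b(Z) = 3
P = -27 (P = -60 + 33 = -27)
b(r)*P = 3*(-27) = -81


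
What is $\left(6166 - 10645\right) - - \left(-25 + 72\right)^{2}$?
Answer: $-2270$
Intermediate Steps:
$\left(6166 - 10645\right) - - \left(-25 + 72\right)^{2} = \left(6166 - 10645\right) - - 47^{2} = -4479 - \left(-1\right) 2209 = -4479 - -2209 = -4479 + 2209 = -2270$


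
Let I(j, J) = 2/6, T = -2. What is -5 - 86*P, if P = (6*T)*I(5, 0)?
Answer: 339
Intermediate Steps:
I(j, J) = 1/3 (I(j, J) = 2*(1/6) = 1/3)
P = -4 (P = (6*(-2))*(1/3) = -12*1/3 = -4)
-5 - 86*P = -5 - 86*(-4) = -5 + 344 = 339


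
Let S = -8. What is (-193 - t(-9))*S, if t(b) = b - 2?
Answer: 1456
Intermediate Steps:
t(b) = -2 + b
(-193 - t(-9))*S = (-193 - (-2 - 9))*(-8) = (-193 - 1*(-11))*(-8) = (-193 + 11)*(-8) = -182*(-8) = 1456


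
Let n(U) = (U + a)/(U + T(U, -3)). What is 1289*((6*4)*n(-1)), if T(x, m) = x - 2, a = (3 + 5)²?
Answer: -487242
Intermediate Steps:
a = 64 (a = 8² = 64)
T(x, m) = -2 + x
n(U) = (64 + U)/(-2 + 2*U) (n(U) = (U + 64)/(U + (-2 + U)) = (64 + U)/(-2 + 2*U))
1289*((6*4)*n(-1)) = 1289*((6*4)*((64 - 1)/(2*(-1 - 1)))) = 1289*(24*((½)*63/(-2))) = 1289*(24*((½)*(-½)*63)) = 1289*(24*(-63/4)) = 1289*(-378) = -487242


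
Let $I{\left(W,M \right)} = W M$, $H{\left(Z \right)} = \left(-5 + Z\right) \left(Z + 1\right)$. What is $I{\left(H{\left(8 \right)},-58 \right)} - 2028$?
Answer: $-3594$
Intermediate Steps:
$H{\left(Z \right)} = \left(1 + Z\right) \left(-5 + Z\right)$ ($H{\left(Z \right)} = \left(-5 + Z\right) \left(1 + Z\right) = \left(1 + Z\right) \left(-5 + Z\right)$)
$I{\left(W,M \right)} = M W$
$I{\left(H{\left(8 \right)},-58 \right)} - 2028 = - 58 \left(-5 + 8^{2} - 32\right) - 2028 = - 58 \left(-5 + 64 - 32\right) - 2028 = \left(-58\right) 27 - 2028 = -1566 - 2028 = -3594$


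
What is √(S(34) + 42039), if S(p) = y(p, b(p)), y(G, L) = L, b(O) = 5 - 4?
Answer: 2*√10510 ≈ 205.04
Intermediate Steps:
b(O) = 1
S(p) = 1
√(S(34) + 42039) = √(1 + 42039) = √42040 = 2*√10510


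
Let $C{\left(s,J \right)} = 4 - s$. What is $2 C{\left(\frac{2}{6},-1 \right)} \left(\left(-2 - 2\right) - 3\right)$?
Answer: $- \frac{154}{3} \approx -51.333$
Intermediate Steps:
$2 C{\left(\frac{2}{6},-1 \right)} \left(\left(-2 - 2\right) - 3\right) = 2 \left(4 - \frac{2}{6}\right) \left(\left(-2 - 2\right) - 3\right) = 2 \left(4 - 2 \cdot \frac{1}{6}\right) \left(-4 - 3\right) = 2 \left(4 - \frac{1}{3}\right) \left(-7\right) = 2 \cdot \frac{11}{3} \left(-7\right) = \frac{22}{3} \left(-7\right) = - \frac{154}{3}$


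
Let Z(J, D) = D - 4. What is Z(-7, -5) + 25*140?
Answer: 3491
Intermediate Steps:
Z(J, D) = -4 + D
Z(-7, -5) + 25*140 = (-4 - 5) + 25*140 = -9 + 3500 = 3491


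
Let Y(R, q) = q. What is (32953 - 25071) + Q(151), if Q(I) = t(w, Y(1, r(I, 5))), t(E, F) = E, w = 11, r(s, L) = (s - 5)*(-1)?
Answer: 7893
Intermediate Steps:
r(s, L) = 5 - s (r(s, L) = (-5 + s)*(-1) = 5 - s)
Q(I) = 11
(32953 - 25071) + Q(151) = (32953 - 25071) + 11 = 7882 + 11 = 7893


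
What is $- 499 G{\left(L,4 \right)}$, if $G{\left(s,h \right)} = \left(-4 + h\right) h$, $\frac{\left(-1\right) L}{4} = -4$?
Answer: $0$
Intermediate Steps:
$L = 16$ ($L = \left(-4\right) \left(-4\right) = 16$)
$G{\left(s,h \right)} = h \left(-4 + h\right)$
$- 499 G{\left(L,4 \right)} = - 499 \cdot 4 \left(-4 + 4\right) = - 499 \cdot 4 \cdot 0 = \left(-499\right) 0 = 0$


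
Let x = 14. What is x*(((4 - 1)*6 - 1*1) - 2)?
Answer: 210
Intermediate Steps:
x*(((4 - 1)*6 - 1*1) - 2) = 14*(((4 - 1)*6 - 1*1) - 2) = 14*((3*6 - 1) - 2) = 14*((18 - 1) - 2) = 14*(17 - 2) = 14*15 = 210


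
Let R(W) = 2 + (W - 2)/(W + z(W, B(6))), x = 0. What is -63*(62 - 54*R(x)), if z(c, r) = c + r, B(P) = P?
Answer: 1764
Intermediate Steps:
R(W) = 2 + (-2 + W)/(6 + 2*W) (R(W) = 2 + (W - 2)/(W + (W + 6)) = 2 + (-2 + W)/(W + (6 + W)) = 2 + (-2 + W)/(6 + 2*W))
-63*(62 - 54*R(x)) = -63*(62 - 135*(2 + 0)/(3 + 0)) = -63*(62 - 135*2/3) = -63*(62 - 54*5/3) = -63*(62 - 90) = -63*(-28) = 1764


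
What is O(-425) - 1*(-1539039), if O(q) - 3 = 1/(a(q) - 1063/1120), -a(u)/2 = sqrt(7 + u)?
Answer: 3229659272744738/2098486769 + 2508800*I*sqrt(418)/2098486769 ≈ 1.539e+6 + 0.024443*I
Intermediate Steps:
a(u) = -2*sqrt(7 + u)
O(q) = 3 + 1/(-1063/1120 - 2*sqrt(7 + q)) (O(q) = 3 + 1/(-2*sqrt(7 + q) - 1063/1120) = 3 + 1/(-1063/1120 - 2*sqrt(7 + q)))
O(-425) - 1*(-1539039) = (2069 + 6720*sqrt(7 - 425))/(1063 + 2240*sqrt(7 - 425)) - 1*(-1539039) = (2069 + 6720*sqrt(-418))/(1063 + 2240*sqrt(-418)) + 1539039 = (2069 + 6720*(I*sqrt(418)))/(1063 + 2240*(I*sqrt(418))) + 1539039 = (2069 + 6720*I*sqrt(418))/(1063 + 2240*I*sqrt(418)) + 1539039 = 1539039 + (2069 + 6720*I*sqrt(418))/(1063 + 2240*I*sqrt(418))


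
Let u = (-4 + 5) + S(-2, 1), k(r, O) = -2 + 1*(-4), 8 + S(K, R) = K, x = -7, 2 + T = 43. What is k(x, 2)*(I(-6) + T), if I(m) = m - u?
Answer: -264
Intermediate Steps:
T = 41 (T = -2 + 43 = 41)
S(K, R) = -8 + K
k(r, O) = -6 (k(r, O) = -2 - 4 = -6)
u = -9 (u = (-4 + 5) + (-8 - 2) = 1 - 10 = -9)
I(m) = 9 + m (I(m) = m - 1*(-9) = m + 9 = 9 + m)
k(x, 2)*(I(-6) + T) = -6*((9 - 6) + 41) = -6*(3 + 41) = -6*44 = -264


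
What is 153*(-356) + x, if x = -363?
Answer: -54831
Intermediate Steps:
153*(-356) + x = 153*(-356) - 363 = -54468 - 363 = -54831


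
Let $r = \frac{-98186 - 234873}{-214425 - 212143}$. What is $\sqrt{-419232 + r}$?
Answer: $\frac{i \sqrt{19070855267786314}}{213284} \approx 647.48 i$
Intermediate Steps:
$r = \frac{333059}{426568}$ ($r = - \frac{333059}{-214425 - 212143} = - \frac{333059}{-426568} = \left(-333059\right) \left(- \frac{1}{426568}\right) = \frac{333059}{426568} \approx 0.78079$)
$\sqrt{-419232 + r} = \sqrt{-419232 + \frac{333059}{426568}} = \sqrt{- \frac{178830622717}{426568}} = \frac{i \sqrt{19070855267786314}}{213284}$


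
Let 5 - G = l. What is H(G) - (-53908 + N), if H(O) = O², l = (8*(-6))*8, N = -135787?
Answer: 341016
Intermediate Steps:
l = -384 (l = -48*8 = -384)
G = 389 (G = 5 - 1*(-384) = 5 + 384 = 389)
H(G) - (-53908 + N) = 389² - (-53908 - 135787) = 151321 - 1*(-189695) = 151321 + 189695 = 341016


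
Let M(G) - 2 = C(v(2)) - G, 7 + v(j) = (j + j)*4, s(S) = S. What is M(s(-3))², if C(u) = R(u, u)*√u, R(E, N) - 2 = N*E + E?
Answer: 78961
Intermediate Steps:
R(E, N) = 2 + E + E*N (R(E, N) = 2 + (N*E + E) = 2 + (E*N + E) = 2 + (E + E*N) = 2 + E + E*N)
v(j) = -7 + 8*j (v(j) = -7 + (j + j)*4 = -7 + (2*j)*4 = -7 + 8*j)
C(u) = √u*(2 + u + u²) (C(u) = (2 + u + u*u)*√u = (2 + u + u²)*√u = √u*(2 + u + u²))
M(G) = 278 - G (M(G) = 2 + (√(-7 + 8*2)*(2 + (-7 + 8*2) + (-7 + 8*2)²) - G) = 2 + (√(-7 + 16)*(2 + (-7 + 16) + (-7 + 16)²) - G) = 2 + (√9*(2 + 9 + 9²) - G) = 2 + (3*(2 + 9 + 81) - G) = 2 + (3*92 - G) = 2 + (276 - G) = 278 - G)
M(s(-3))² = (278 - 1*(-3))² = (278 + 3)² = 281² = 78961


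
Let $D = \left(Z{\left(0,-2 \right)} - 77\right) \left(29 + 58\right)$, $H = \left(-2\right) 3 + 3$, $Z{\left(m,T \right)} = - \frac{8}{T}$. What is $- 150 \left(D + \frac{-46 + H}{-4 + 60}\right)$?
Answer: $\frac{3811125}{4} \approx 9.5278 \cdot 10^{5}$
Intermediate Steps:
$H = -3$ ($H = -6 + 3 = -3$)
$D = -6351$ ($D = \left(- \frac{8}{-2} - 77\right) \left(29 + 58\right) = \left(\left(-8\right) \left(- \frac{1}{2}\right) - 77\right) 87 = \left(4 - 77\right) 87 = \left(-73\right) 87 = -6351$)
$- 150 \left(D + \frac{-46 + H}{-4 + 60}\right) = - 150 \left(-6351 + \frac{-46 - 3}{-4 + 60}\right) = - 150 \left(-6351 - \frac{49}{56}\right) = - 150 \left(-6351 - \frac{7}{8}\right) = \left(-150\right) \left(- \frac{50815}{8}\right) = \frac{3811125}{4}$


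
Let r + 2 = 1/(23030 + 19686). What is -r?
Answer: 85431/42716 ≈ 2.0000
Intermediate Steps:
r = -85431/42716 (r = -2 + 1/(23030 + 19686) = -2 + 1/42716 = -85431/42716 ≈ -2.0000)
-r = -1*(-85431/42716) = 85431/42716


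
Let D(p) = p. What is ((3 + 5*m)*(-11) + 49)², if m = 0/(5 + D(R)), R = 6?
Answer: 256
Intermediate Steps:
m = 0 (m = 0/(5 + 6) = 0/11 = 0*(1/11) = 0)
((3 + 5*m)*(-11) + 49)² = ((3 + 5*0)*(-11) + 49)² = ((3 + 0)*(-11) + 49)² = (3*(-11) + 49)² = (-33 + 49)² = 16² = 256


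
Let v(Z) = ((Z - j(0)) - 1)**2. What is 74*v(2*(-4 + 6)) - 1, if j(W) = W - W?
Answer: 665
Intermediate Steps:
j(W) = 0
v(Z) = (-1 + Z)**2 (v(Z) = ((Z - 1*0) - 1)**2 = ((Z + 0) - 1)**2 = (Z - 1)**2 = (-1 + Z)**2)
74*v(2*(-4 + 6)) - 1 = 74*(1 - 2*(-4 + 6))**2 - 1 = 74*(1 - 2*2)**2 - 1 = 74*(1 - 1*4)**2 - 1 = 74*(1 - 4)**2 - 1 = 74*(-3)**2 - 1 = 74*9 - 1 = 666 - 1 = 665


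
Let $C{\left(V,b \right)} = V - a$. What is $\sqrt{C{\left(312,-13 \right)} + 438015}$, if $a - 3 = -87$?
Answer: $\sqrt{438411} \approx 662.13$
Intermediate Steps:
$a = -84$ ($a = 3 - 87 = -84$)
$C{\left(V,b \right)} = 84 + V$ ($C{\left(V,b \right)} = V - -84 = V + 84 = 84 + V$)
$\sqrt{C{\left(312,-13 \right)} + 438015} = \sqrt{\left(84 + 312\right) + 438015} = \sqrt{396 + 438015} = \sqrt{438411}$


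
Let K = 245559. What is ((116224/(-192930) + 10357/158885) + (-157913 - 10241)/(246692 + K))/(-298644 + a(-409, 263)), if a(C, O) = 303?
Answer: 1326096542738143/450175868163562443255 ≈ 2.9457e-6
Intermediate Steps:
((116224/(-192930) + 10357/158885) + (-157913 - 10241)/(246692 + K))/(-298644 + a(-409, 263)) = ((116224/(-192930) + 10357/158885) + (-157913 - 10241)/(246692 + 245559))/(-298644 + 303) = ((116224*(-1/192930) + 10357*(1/158885)) - 168154/492251)/(-298341) = ((-58112/96465 + 10357/158885) - 168154*1/492251)*(-1/298341) = (-1646807423/3065368305 - 168154/492251)*(-1/298341) = -1326096542738143/1508930613504555*(-1/298341) = 1326096542738143/450175868163562443255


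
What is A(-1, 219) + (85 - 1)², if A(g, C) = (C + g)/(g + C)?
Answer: 7057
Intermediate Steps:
A(g, C) = 1 (A(g, C) = (C + g)/(C + g) = 1)
A(-1, 219) + (85 - 1)² = 1 + (85 - 1)² = 1 + 84² = 1 + 7056 = 7057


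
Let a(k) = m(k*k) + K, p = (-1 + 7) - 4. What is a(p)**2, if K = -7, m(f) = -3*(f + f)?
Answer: 961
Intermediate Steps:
m(f) = -6*f
p = 2 (p = 6 - 4 = 2)
a(k) = -7 - 6*k**2 (a(k) = -6*k*k - 7 = -6*k**2 - 7 = -7 - 6*k**2)
a(p)**2 = (-7 - 6*2**2)**2 = (-7 - 6*4)**2 = (-7 - 24)**2 = (-31)**2 = 961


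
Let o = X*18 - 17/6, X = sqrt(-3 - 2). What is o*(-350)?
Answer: 2975/3 - 6300*I*sqrt(5) ≈ 991.67 - 14087.0*I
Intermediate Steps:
X = I*sqrt(5) (X = sqrt(-5) = I*sqrt(5) ≈ 2.2361*I)
o = -17/6 + 18*I*sqrt(5) (o = (I*sqrt(5))*18 - 17/6 = 18*I*sqrt(5) - 17*1/6 = 18*I*sqrt(5) - 17/6 = -17/6 + 18*I*sqrt(5) ≈ -2.8333 + 40.249*I)
o*(-350) = (-17/6 + 18*I*sqrt(5))*(-350) = 2975/3 - 6300*I*sqrt(5)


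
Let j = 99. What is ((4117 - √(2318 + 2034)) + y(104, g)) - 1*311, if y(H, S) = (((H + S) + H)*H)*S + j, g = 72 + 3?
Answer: 2211305 - 16*√17 ≈ 2.2112e+6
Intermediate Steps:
g = 75
y(H, S) = 99 + H*S*(S + 2*H) (y(H, S) = (((H + S) + H)*H)*S + 99 = ((S + 2*H)*H)*S + 99 = (H*(S + 2*H))*S + 99 = H*S*(S + 2*H) + 99 = 99 + H*S*(S + 2*H))
((4117 - √(2318 + 2034)) + y(104, g)) - 1*311 = ((4117 - √(2318 + 2034)) + (99 + 104*75² + 2*75*104²)) - 1*311 = ((4117 - √4352) + (99 + 104*5625 + 2*75*10816)) - 311 = ((4117 - 16*√17) + (99 + 585000 + 1622400)) - 311 = ((4117 - 16*√17) + 2207499) - 311 = (2211616 - 16*√17) - 311 = 2211305 - 16*√17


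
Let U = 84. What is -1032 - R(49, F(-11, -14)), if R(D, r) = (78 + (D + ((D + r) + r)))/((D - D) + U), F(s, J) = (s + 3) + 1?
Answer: -14475/14 ≈ -1033.9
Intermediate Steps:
F(s, J) = 4 + s (F(s, J) = (3 + s) + 1 = 4 + s)
R(D, r) = 13/14 + D/42 + r/42 (R(D, r) = (78 + (D + ((D + r) + r)))/((D - D) + 84) = (78 + (D + (D + 2*r)))/(0 + 84) = (78 + (2*D + 2*r))/84 = (78 + 2*D + 2*r)*(1/84) = 13/14 + D/42 + r/42)
-1032 - R(49, F(-11, -14)) = -1032 - (13/14 + (1/42)*49 + (4 - 11)/42) = -1032 - (13/14 + 7/6 + (1/42)*(-7)) = -1032 - (13/14 + 7/6 - ⅙) = -1032 - 1*27/14 = -1032 - 27/14 = -14475/14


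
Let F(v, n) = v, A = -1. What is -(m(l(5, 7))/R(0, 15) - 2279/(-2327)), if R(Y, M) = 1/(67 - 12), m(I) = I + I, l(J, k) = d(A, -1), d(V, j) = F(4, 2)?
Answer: -1026159/2327 ≈ -440.98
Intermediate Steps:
d(V, j) = 4
l(J, k) = 4
m(I) = 2*I
R(Y, M) = 1/55
-(m(l(5, 7))/R(0, 15) - 2279/(-2327)) = -((2*4)/(1/55) - 2279/(-2327)) = -(8*55 - 2279*(-1/2327)) = -(440 + 2279/2327) = -1*1026159/2327 = -1026159/2327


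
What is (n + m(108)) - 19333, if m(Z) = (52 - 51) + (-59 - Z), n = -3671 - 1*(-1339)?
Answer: -21831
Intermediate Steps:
n = -2332 (n = -3671 + 1339 = -2332)
m(Z) = -58 - Z (m(Z) = 1 + (-59 - Z) = -58 - Z)
(n + m(108)) - 19333 = (-2332 + (-58 - 1*108)) - 19333 = (-2332 + (-58 - 108)) - 19333 = (-2332 - 166) - 19333 = -2498 - 19333 = -21831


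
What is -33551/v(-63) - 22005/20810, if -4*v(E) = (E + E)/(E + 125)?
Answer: -2473649393/37458 ≈ -66038.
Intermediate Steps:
v(E) = -E/(2*(125 + E)) (v(E) = -(E + E)/(4*(E + 125)) = -2*E/(4*(125 + E)) = -E/(2*(125 + E)))
-33551/v(-63) - 22005/20810 = -33551/((-1*(-63)/(250 + 2*(-63)))) - 22005/20810 = -33551/((-1*(-63)/(250 - 126))) - 22005*1/20810 = -33551/((-1*(-63)/124)) - 4401/4162 = -33551/((-1*(-63)*1/124)) - 4401/4162 = -33551/63/124 - 4401/4162 = -33551*124/63 - 4401/4162 = -594332/9 - 4401/4162 = -2473649393/37458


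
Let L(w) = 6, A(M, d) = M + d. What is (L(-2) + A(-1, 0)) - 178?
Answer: -173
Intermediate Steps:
(L(-2) + A(-1, 0)) - 178 = (6 + (-1 + 0)) - 178 = (6 - 1) - 178 = 5 - 178 = -173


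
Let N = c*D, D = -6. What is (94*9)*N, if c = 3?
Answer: -15228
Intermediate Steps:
N = -18 (N = 3*(-6) = -18)
(94*9)*N = (94*9)*(-18) = 846*(-18) = -15228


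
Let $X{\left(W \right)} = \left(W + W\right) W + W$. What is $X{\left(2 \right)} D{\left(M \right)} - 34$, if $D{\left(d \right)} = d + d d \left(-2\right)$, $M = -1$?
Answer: $-64$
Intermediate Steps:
$X{\left(W \right)} = W + 2 W^{2}$ ($X{\left(W \right)} = 2 W W + W = 2 W^{2} + W = W + 2 W^{2}$)
$D{\left(d \right)} = d - 2 d^{2}$ ($D{\left(d \right)} = d + d^{2} \left(-2\right) = d - 2 d^{2}$)
$X{\left(2 \right)} D{\left(M \right)} - 34 = 2 \left(1 + 2 \cdot 2\right) \left(- (1 - -2)\right) - 34 = 2 \left(1 + 4\right) \left(- (1 + 2)\right) - 34 = 2 \cdot 5 \left(\left(-1\right) 3\right) - 34 = 10 \left(-3\right) - 34 = -30 - 34 = -64$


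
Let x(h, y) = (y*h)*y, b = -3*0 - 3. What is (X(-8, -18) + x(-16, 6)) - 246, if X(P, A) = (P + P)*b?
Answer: -774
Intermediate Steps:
b = -3 (b = 0 - 3 = -3)
x(h, y) = h*y**2 (x(h, y) = (h*y)*y = h*y**2)
X(P, A) = -6*P (X(P, A) = (P + P)*(-3) = (2*P)*(-3) = -6*P)
(X(-8, -18) + x(-16, 6)) - 246 = (-6*(-8) - 16*6**2) - 246 = (48 - 16*36) - 246 = (48 - 576) - 246 = -528 - 246 = -774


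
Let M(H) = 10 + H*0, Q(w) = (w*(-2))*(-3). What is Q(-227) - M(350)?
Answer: -1372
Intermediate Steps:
Q(w) = 6*w (Q(w) = -2*w*(-3) = 6*w)
M(H) = 10 (M(H) = 10 + 0 = 10)
Q(-227) - M(350) = 6*(-227) - 1*10 = -1362 - 10 = -1372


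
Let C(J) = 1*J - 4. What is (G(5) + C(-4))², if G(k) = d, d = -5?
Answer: 169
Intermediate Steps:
C(J) = -4 + J (C(J) = J - 4 = -4 + J)
G(k) = -5
(G(5) + C(-4))² = (-5 + (-4 - 4))² = (-5 - 8)² = (-13)² = 169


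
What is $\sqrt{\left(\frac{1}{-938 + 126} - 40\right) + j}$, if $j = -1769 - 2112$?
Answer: $\frac{i \sqrt{646322159}}{406} \approx 62.618 i$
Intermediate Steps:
$j = -3881$
$\sqrt{\left(\frac{1}{-938 + 126} - 40\right) + j} = \sqrt{\left(\frac{1}{-938 + 126} - 40\right) - 3881} = \sqrt{\left(\frac{1}{-812} - 40\right) - 3881} = \sqrt{\left(- \frac{1}{812} - 40\right) - 3881} = \sqrt{- \frac{32481}{812} - 3881} = \sqrt{- \frac{3183853}{812}} = \frac{i \sqrt{646322159}}{406}$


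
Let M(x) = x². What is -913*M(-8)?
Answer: -58432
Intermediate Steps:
-913*M(-8) = -913*(-8)² = -913*64 = -58432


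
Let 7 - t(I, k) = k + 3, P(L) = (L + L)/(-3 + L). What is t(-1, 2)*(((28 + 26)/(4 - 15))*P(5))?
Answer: -540/11 ≈ -49.091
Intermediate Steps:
P(L) = 2*L/(-3 + L) (P(L) = (2*L)/(-3 + L) = 2*L/(-3 + L))
t(I, k) = 4 - k (t(I, k) = 7 - (k + 3) = 7 - (3 + k) = 7 + (-3 - k) = 4 - k)
t(-1, 2)*(((28 + 26)/(4 - 15))*P(5)) = (4 - 1*2)*(((28 + 26)/(4 - 15))*(2*5/(-3 + 5))) = (4 - 2)*((54/(-11))*(2*5/2)) = 2*((54*(-1/11))*(2*5*(½))) = 2*(-54/11*5) = 2*(-270/11) = -540/11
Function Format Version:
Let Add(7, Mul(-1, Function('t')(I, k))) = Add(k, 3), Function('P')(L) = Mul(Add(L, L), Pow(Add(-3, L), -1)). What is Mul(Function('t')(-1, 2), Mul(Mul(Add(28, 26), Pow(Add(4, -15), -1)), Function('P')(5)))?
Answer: Rational(-540, 11) ≈ -49.091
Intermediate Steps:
Function('P')(L) = Mul(2, L, Pow(Add(-3, L), -1)) (Function('P')(L) = Mul(Mul(2, L), Pow(Add(-3, L), -1)) = Mul(2, L, Pow(Add(-3, L), -1)))
Function('t')(I, k) = Add(4, Mul(-1, k)) (Function('t')(I, k) = Add(7, Mul(-1, Add(k, 3))) = Add(7, Mul(-1, Add(3, k))) = Add(7, Add(-3, Mul(-1, k))) = Add(4, Mul(-1, k)))
Mul(Function('t')(-1, 2), Mul(Mul(Add(28, 26), Pow(Add(4, -15), -1)), Function('P')(5))) = Mul(Add(4, Mul(-1, 2)), Mul(Mul(Add(28, 26), Pow(Add(4, -15), -1)), Mul(2, 5, Pow(Add(-3, 5), -1)))) = Mul(Add(4, -2), Mul(Mul(54, Pow(-11, -1)), Mul(2, 5, Pow(2, -1)))) = Mul(2, Mul(Mul(54, Rational(-1, 11)), Mul(2, 5, Rational(1, 2)))) = Mul(2, Mul(Rational(-54, 11), 5)) = Mul(2, Rational(-270, 11)) = Rational(-540, 11)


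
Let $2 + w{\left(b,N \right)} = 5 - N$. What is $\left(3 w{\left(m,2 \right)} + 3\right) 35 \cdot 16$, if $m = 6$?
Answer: $3360$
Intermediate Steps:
$w{\left(b,N \right)} = 3 - N$ ($w{\left(b,N \right)} = -2 - \left(-5 + N\right) = 3 - N$)
$\left(3 w{\left(m,2 \right)} + 3\right) 35 \cdot 16 = \left(3 \left(3 - 2\right) + 3\right) 35 \cdot 16 = \left(3 \cdot 1 + 3\right) 35 \cdot 16 = \left(3 + 3\right) 35 \cdot 16 = 6 \cdot 35 \cdot 16 = 210 \cdot 16 = 3360$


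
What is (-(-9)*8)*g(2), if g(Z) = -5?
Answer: -360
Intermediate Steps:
(-(-9)*8)*g(2) = -(-9)*8*(-5) = -9*(-8)*(-5) = 72*(-5) = -360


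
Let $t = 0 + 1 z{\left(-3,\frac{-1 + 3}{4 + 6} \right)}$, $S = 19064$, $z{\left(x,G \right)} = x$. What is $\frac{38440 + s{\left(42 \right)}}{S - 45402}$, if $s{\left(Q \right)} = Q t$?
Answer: $- \frac{19157}{13169} \approx -1.4547$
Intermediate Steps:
$t = -3$ ($t = 0 + 1 \left(-3\right) = 0 - 3 = -3$)
$s{\left(Q \right)} = - 3 Q$ ($s{\left(Q \right)} = Q \left(-3\right) = - 3 Q$)
$\frac{38440 + s{\left(42 \right)}}{S - 45402} = \frac{38440 - 126}{19064 - 45402} = \frac{38440 - 126}{-26338} = 38314 \left(- \frac{1}{26338}\right) = - \frac{19157}{13169}$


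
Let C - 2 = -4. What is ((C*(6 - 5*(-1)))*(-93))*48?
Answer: 98208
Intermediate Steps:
C = -2 (C = 2 - 4 = -2)
((C*(6 - 5*(-1)))*(-93))*48 = (-2*(6 - 5*(-1))*(-93))*48 = (-2*(6 + 5)*(-93))*48 = (-2*11*(-93))*48 = -22*(-93)*48 = 2046*48 = 98208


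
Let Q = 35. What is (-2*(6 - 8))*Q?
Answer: 140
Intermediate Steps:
(-2*(6 - 8))*Q = -2*(6 - 8)*35 = -2*(-2)*35 = 4*35 = 140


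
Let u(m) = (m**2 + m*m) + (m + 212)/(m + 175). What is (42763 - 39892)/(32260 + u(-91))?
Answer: 241164/4101169 ≈ 0.058804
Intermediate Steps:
u(m) = 2*m**2 + (212 + m)/(175 + m) (u(m) = (m**2 + m**2) + (212 + m)/(175 + m) = 2*m**2 + (212 + m)/(175 + m))
(42763 - 39892)/(32260 + u(-91)) = (42763 - 39892)/(32260 + (212 - 91 + 2*(-91)**3 + 350*(-91)**2)/(175 - 91)) = 2871/(32260 + (212 - 91 + 2*(-753571) + 350*8281)/84) = 2871/(32260 + (212 - 91 - 1507142 + 2898350)/84) = 2871/(32260 + (1/84)*1391329) = 2871/(32260 + 1391329/84) = 2871/(4101169/84) = 2871*(84/4101169) = 241164/4101169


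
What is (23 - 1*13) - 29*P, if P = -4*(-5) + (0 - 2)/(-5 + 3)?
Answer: -599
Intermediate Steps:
P = 21 (P = 20 - 2/(-2) = 20 - 2*(-1/2) = 20 + 1 = 21)
(23 - 1*13) - 29*P = (23 - 1*13) - 29*21 = (23 - 13) - 609 = 10 - 609 = -599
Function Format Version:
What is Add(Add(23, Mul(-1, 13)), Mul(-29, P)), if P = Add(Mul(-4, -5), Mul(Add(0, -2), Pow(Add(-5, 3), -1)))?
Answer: -599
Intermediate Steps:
P = 21 (P = Add(20, Mul(-2, Pow(-2, -1))) = Add(20, Mul(-2, Rational(-1, 2))) = Add(20, 1) = 21)
Add(Add(23, Mul(-1, 13)), Mul(-29, P)) = Add(Add(23, Mul(-1, 13)), Mul(-29, 21)) = Add(Add(23, -13), -609) = Add(10, -609) = -599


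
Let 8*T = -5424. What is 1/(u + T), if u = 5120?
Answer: 1/4442 ≈ 0.00022512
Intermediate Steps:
T = -678 (T = (1/8)*(-5424) = -678)
1/(u + T) = 1/(5120 - 678) = 1/4442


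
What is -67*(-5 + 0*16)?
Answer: 335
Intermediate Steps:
-67*(-5 + 0*16) = -67*(-5 + 0) = -67*(-5) = 335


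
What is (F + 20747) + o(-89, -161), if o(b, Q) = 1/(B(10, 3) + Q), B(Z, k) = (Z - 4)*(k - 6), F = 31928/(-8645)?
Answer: 2469178856/119035 ≈ 20743.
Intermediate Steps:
F = -2456/665 (F = 31928*(-1/8645) = -2456/665 ≈ -3.6932)
B(Z, k) = (-6 + k)*(-4 + Z) (B(Z, k) = (-4 + Z)*(-6 + k) = (-6 + k)*(-4 + Z))
o(b, Q) = 1/(-18 + Q) (o(b, Q) = 1/((24 - 6*10 - 4*3 + 10*3) + Q) = 1/((24 - 60 - 12 + 30) + Q) = 1/(-18 + Q))
(F + 20747) + o(-89, -161) = (-2456/665 + 20747) + 1/(-18 - 161) = 13794299/665 + 1/(-179) = 13794299/665 - 1/179 = 2469178856/119035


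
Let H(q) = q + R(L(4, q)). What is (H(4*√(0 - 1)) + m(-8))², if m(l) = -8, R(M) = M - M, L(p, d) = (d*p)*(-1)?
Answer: 48 - 64*I ≈ 48.0 - 64.0*I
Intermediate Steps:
L(p, d) = -d*p
R(M) = 0
H(q) = q (H(q) = q + 0 = q)
(H(4*√(0 - 1)) + m(-8))² = (4*√(0 - 1) - 8)² = (4*√(-1) - 8)² = (4*I - 8)² = (-8 + 4*I)²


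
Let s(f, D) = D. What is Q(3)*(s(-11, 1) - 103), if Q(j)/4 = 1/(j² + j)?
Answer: -34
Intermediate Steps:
Q(j) = 4/(j + j²) (Q(j) = 4/(j² + j) = 4/(j + j²))
Q(3)*(s(-11, 1) - 103) = (4/(3*(1 + 3)))*(1 - 103) = (4*(⅓)/4)*(-102) = (4*(⅓)*(¼))*(-102) = (⅓)*(-102) = -34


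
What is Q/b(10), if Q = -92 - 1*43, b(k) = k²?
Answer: -27/20 ≈ -1.3500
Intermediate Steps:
Q = -135 (Q = -92 - 43 = -135)
Q/b(10) = -135/(10²) = -135/100 = -135*1/100 = -27/20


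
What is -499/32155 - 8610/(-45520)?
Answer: 25414007/146369560 ≈ 0.17363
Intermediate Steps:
-499/32155 - 8610/(-45520) = -499*1/32155 - 8610*(-1/45520) = -499/32155 + 861/4552 = 25414007/146369560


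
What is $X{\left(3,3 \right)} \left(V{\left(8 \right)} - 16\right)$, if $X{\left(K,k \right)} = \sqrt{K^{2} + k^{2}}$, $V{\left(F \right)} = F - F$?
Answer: $- 48 \sqrt{2} \approx -67.882$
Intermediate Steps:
$V{\left(F \right)} = 0$
$X{\left(3,3 \right)} \left(V{\left(8 \right)} - 16\right) = \sqrt{3^{2} + 3^{2}} \left(0 - 16\right) = \sqrt{9 + 9} \left(-16\right) = \sqrt{18} \left(-16\right) = 3 \sqrt{2} \left(-16\right) = - 48 \sqrt{2}$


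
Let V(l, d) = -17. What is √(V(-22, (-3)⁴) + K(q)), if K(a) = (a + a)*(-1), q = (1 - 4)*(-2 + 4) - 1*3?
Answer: 1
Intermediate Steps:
q = -9 (q = -3*2 - 3 = -6 - 3 = -9)
K(a) = -2*a (K(a) = (2*a)*(-1) = -2*a)
√(V(-22, (-3)⁴) + K(q)) = √(-17 - 2*(-9)) = √(-17 + 18) = √1 = 1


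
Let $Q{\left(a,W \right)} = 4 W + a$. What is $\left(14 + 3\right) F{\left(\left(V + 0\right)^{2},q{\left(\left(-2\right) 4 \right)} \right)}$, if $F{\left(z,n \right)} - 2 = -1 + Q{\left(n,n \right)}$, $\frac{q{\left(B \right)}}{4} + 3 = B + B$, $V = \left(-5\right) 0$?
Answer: $-6443$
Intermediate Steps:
$Q{\left(a,W \right)} = a + 4 W$
$V = 0$
$q{\left(B \right)} = -12 + 8 B$ ($q{\left(B \right)} = -12 + 4 \left(B + B\right) = -12 + 4 \cdot 2 B = -12 + 8 B$)
$F{\left(z,n \right)} = 1 + 5 n$ ($F{\left(z,n \right)} = 2 + \left(-1 + \left(n + 4 n\right)\right) = 2 + \left(-1 + 5 n\right) = 1 + 5 n$)
$\left(14 + 3\right) F{\left(\left(V + 0\right)^{2},q{\left(\left(-2\right) 4 \right)} \right)} = \left(14 + 3\right) \left(1 + 5 \left(-12 + 8 \left(\left(-2\right) 4\right)\right)\right) = 17 \left(1 + 5 \left(-12 + 8 \left(-8\right)\right)\right) = 17 \left(1 + 5 \left(-12 - 64\right)\right) = 17 \left(1 + 5 \left(-76\right)\right) = 17 \left(1 - 380\right) = 17 \left(-379\right) = -6443$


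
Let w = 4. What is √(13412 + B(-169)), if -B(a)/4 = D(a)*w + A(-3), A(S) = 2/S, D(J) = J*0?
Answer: 2*√30183/3 ≈ 115.82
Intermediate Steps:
D(J) = 0
B(a) = 8/3 (B(a) = -4*(0*4 + 2/(-3)) = -4*(0 + 2*(-⅓)) = -4*(0 - ⅔) = -4*(-⅔) = 8/3)
√(13412 + B(-169)) = √(13412 + 8/3) = √(40244/3) = 2*√30183/3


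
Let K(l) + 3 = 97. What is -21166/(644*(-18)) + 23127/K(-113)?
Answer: 67519447/272412 ≈ 247.86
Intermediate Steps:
K(l) = 94 (K(l) = -3 + 97 = 94)
-21166/(644*(-18)) + 23127/K(-113) = -21166/(644*(-18)) + 23127/94 = -21166/(-11592) + 23127*(1/94) = -21166*(-1/11592) + 23127/94 = 10583/5796 + 23127/94 = 67519447/272412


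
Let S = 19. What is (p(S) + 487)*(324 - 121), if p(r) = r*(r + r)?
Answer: 245427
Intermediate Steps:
p(r) = 2*r² (p(r) = r*(2*r) = 2*r²)
(p(S) + 487)*(324 - 121) = (2*19² + 487)*(324 - 121) = (2*361 + 487)*203 = (722 + 487)*203 = 1209*203 = 245427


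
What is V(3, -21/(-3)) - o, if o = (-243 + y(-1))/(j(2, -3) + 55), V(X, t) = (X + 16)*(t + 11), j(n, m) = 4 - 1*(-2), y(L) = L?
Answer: 346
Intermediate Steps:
j(n, m) = 6 (j(n, m) = 4 + 2 = 6)
V(X, t) = (11 + t)*(16 + X) (V(X, t) = (16 + X)*(11 + t) = (11 + t)*(16 + X))
o = -4 (o = (-243 - 1)/(6 + 55) = -244/61 = -244*1/61 = -4)
V(3, -21/(-3)) - o = (176 + 11*3 + 16*(-21/(-3)) + 3*(-21/(-3))) - 1*(-4) = (176 + 33 + 16*(-21*(-⅓)) + 3*(-21*(-⅓))) + 4 = (176 + 33 + 16*7 + 3*7) + 4 = (176 + 33 + 112 + 21) + 4 = 342 + 4 = 346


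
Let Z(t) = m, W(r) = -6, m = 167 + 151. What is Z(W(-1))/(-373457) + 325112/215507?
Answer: 121346820958/80482597699 ≈ 1.5077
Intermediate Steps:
m = 318
Z(t) = 318
Z(W(-1))/(-373457) + 325112/215507 = 318/(-373457) + 325112/215507 = 318*(-1/373457) + 325112*(1/215507) = -318/373457 + 325112/215507 = 121346820958/80482597699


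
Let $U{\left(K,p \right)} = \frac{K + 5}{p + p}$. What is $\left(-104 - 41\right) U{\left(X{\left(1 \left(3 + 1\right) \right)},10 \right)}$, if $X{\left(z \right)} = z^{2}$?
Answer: $- \frac{609}{4} \approx -152.25$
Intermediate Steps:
$U{\left(K,p \right)} = \frac{5 + K}{2 p}$
$\left(-104 - 41\right) U{\left(X{\left(1 \left(3 + 1\right) \right)},10 \right)} = \left(-104 - 41\right) \frac{5 + \left(1 \left(3 + 1\right)\right)^{2}}{2 \cdot 10} = - 145 \cdot \frac{1}{2} \cdot \frac{1}{10} \left(5 + \left(1 \cdot 4\right)^{2}\right) = - 145 \cdot \frac{1}{2} \cdot \frac{1}{10} \left(5 + 4^{2}\right) = - 145 \cdot \frac{1}{2} \cdot \frac{1}{10} \left(5 + 16\right) = - 145 \cdot \frac{1}{2} \cdot \frac{1}{10} \cdot 21 = \left(-145\right) \frac{21}{20} = - \frac{609}{4}$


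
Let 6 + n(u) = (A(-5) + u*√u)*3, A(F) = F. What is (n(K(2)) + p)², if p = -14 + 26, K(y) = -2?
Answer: 9 + 108*I*√2 ≈ 9.0 + 152.74*I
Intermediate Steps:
n(u) = -21 + 3*u^(3/2) (n(u) = -6 + (-5 + u*√u)*3 = -6 + (-5 + u^(3/2))*3 = -6 + (-15 + 3*u^(3/2)) = -21 + 3*u^(3/2))
p = 12
(n(K(2)) + p)² = ((-21 + 3*(-2)^(3/2)) + 12)² = ((-21 + 3*(-2*I*√2)) + 12)² = ((-21 - 6*I*√2) + 12)² = (-9 - 6*I*√2)²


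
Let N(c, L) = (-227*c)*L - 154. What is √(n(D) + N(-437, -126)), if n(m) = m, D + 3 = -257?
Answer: 12*I*√86802 ≈ 3535.5*I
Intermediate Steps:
D = -260 (D = -3 - 257 = -260)
N(c, L) = -154 - 227*L*c (N(c, L) = -227*L*c - 154 = -154 - 227*L*c)
√(n(D) + N(-437, -126)) = √(-260 + (-154 - 227*(-126)*(-437))) = √(-260 + (-154 - 12499074)) = √(-260 - 12499228) = √(-12499488) = 12*I*√86802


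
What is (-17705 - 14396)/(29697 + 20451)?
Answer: -32101/50148 ≈ -0.64013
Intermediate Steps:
(-17705 - 14396)/(29697 + 20451) = -32101/50148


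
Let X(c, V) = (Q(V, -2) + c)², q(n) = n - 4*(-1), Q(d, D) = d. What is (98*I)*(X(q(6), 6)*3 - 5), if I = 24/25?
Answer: 1794576/25 ≈ 71783.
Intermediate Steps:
I = 24/25 (I = 24*(1/25) = 24/25 ≈ 0.96000)
q(n) = 4 + n (q(n) = n + 4 = 4 + n)
X(c, V) = (V + c)²
(98*I)*(X(q(6), 6)*3 - 5) = (98*(24/25))*((6 + (4 + 6))²*3 - 5) = 2352*((6 + 10)²*3 - 5)/25 = 2352*(16²*3 - 5)/25 = 2352*(256*3 - 5)/25 = 2352*(768 - 5)/25 = (2352/25)*763 = 1794576/25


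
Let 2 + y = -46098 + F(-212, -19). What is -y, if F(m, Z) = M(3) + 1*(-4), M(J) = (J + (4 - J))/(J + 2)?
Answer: 230516/5 ≈ 46103.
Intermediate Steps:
M(J) = 4/(2 + J)
F(m, Z) = -16/5 (F(m, Z) = 4/(2 + 3) + 1*(-4) = 4/5 - 4 = 4*(⅕) - 4 = ⅘ - 4 = -16/5)
y = -230516/5 (y = -2 + (-46098 - 16/5) = -2 - 230506/5 = -230516/5 ≈ -46103.)
-y = -1*(-230516/5) = 230516/5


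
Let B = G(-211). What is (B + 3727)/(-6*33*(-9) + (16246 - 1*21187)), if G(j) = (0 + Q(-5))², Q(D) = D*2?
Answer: -3827/3159 ≈ -1.2115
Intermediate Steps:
Q(D) = 2*D
G(j) = 100 (G(j) = (0 + 2*(-5))² = (0 - 10)² = (-10)² = 100)
B = 100
(B + 3727)/(-6*33*(-9) + (16246 - 1*21187)) = (100 + 3727)/(-6*33*(-9) + (16246 - 1*21187)) = 3827/(-198*(-9) + (16246 - 21187)) = 3827/(1782 - 4941) = 3827/(-3159) = 3827*(-1/3159) = -3827/3159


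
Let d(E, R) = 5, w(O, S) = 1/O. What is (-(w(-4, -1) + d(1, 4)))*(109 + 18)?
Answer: -2413/4 ≈ -603.25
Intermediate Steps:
(-(w(-4, -1) + d(1, 4)))*(109 + 18) = (-(1/(-4) + 5))*(109 + 18) = -(-¼ + 5)*127 = -1*19/4*127 = -19/4*127 = -2413/4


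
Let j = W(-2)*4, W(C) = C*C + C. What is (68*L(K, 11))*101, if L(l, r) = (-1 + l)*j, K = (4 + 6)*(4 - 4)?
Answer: -54944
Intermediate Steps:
K = 0 (K = 10*0 = 0)
W(C) = C + C² (W(C) = C² + C = C + C²)
j = 8 (j = -2*(1 - 2)*4 = -2*(-1)*4 = 2*4 = 8)
L(l, r) = -8 + 8*l (L(l, r) = (-1 + l)*8 = -8 + 8*l)
(68*L(K, 11))*101 = (68*(-8 + 8*0))*101 = (68*(-8 + 0))*101 = (68*(-8))*101 = -544*101 = -54944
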